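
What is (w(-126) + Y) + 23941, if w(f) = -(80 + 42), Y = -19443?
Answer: 4376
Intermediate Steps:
w(f) = -122 (w(f) = -1*122 = -122)
(w(-126) + Y) + 23941 = (-122 - 19443) + 23941 = -19565 + 23941 = 4376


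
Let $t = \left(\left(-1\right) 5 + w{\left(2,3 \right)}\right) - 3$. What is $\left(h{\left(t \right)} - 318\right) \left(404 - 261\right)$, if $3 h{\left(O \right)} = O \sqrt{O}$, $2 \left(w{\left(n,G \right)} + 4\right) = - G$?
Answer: $-45474 - \frac{3861 i \sqrt{6}}{4} \approx -45474.0 - 2364.4 i$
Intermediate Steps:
$w{\left(n,G \right)} = -4 - \frac{G}{2}$ ($w{\left(n,G \right)} = -4 + \frac{\left(-1\right) G}{2} = -4 - \frac{G}{2}$)
$t = - \frac{27}{2}$ ($t = \left(\left(-1\right) 5 - \frac{11}{2}\right) - 3 = \left(-5 - \frac{11}{2}\right) - 3 = - \frac{21}{2} - 3 = - \frac{27}{2} \approx -13.5$)
$h{\left(O \right)} = \frac{O^{\frac{3}{2}}}{3}$ ($h{\left(O \right)} = \frac{O \sqrt{O}}{3} = \frac{O^{\frac{3}{2}}}{3}$)
$\left(h{\left(t \right)} - 318\right) \left(404 - 261\right) = \left(\frac{\left(- \frac{27}{2}\right)^{\frac{3}{2}}}{3} - 318\right) \left(404 - 261\right) = \left(\frac{\left(- \frac{81}{4}\right) i \sqrt{6}}{3} - 318\right) 143 = \left(- \frac{27 i \sqrt{6}}{4} - 318\right) 143 = \left(-318 - \frac{27 i \sqrt{6}}{4}\right) 143 = -45474 - \frac{3861 i \sqrt{6}}{4}$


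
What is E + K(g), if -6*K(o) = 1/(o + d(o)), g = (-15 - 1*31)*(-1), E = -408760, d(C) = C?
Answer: -225635521/552 ≈ -4.0876e+5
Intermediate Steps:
g = 46 (g = (-15 - 31)*(-1) = -46*(-1) = 46)
K(o) = -1/(12*o) (K(o) = -1/(6*(o + o)) = -1/(2*o)/6 = -1/(12*o))
E + K(g) = -408760 - 1/12/46 = -408760 - 1/12*1/46 = -408760 - 1/552 = -225635521/552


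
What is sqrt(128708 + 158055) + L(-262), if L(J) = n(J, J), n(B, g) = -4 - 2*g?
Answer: 520 + sqrt(286763) ≈ 1055.5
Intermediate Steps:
L(J) = -4 - 2*J
sqrt(128708 + 158055) + L(-262) = sqrt(128708 + 158055) + (-4 - 2*(-262)) = sqrt(286763) + (-4 + 524) = sqrt(286763) + 520 = 520 + sqrt(286763)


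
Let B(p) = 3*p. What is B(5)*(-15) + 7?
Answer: -218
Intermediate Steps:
B(5)*(-15) + 7 = (3*5)*(-15) + 7 = 15*(-15) + 7 = -225 + 7 = -218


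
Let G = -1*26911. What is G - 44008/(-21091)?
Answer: -567535893/21091 ≈ -26909.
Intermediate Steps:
G = -26911
G - 44008/(-21091) = -26911 - 44008/(-21091) = -26911 - 44008*(-1)/21091 = -26911 - 1*(-44008/21091) = -26911 + 44008/21091 = -567535893/21091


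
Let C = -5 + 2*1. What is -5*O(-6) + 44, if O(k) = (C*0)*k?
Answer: 44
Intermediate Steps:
C = -3 (C = -5 + 2 = -3)
O(k) = 0 (O(k) = (-3*0)*k = 0*k = 0)
-5*O(-6) + 44 = -5*0 + 44 = 0 + 44 = 44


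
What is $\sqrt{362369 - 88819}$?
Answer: $5 \sqrt{10942} \approx 523.02$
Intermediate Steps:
$\sqrt{362369 - 88819} = \sqrt{273550} = 5 \sqrt{10942}$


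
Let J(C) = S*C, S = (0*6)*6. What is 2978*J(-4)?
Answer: 0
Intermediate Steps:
S = 0 (S = 0*6 = 0)
J(C) = 0 (J(C) = 0*C = 0)
2978*J(-4) = 2978*0 = 0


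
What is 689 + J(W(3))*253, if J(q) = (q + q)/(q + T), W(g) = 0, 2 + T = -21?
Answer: 689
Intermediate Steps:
T = -23 (T = -2 - 21 = -23)
J(q) = 2*q/(-23 + q) (J(q) = (q + q)/(q - 23) = (2*q)/(-23 + q) = 2*q/(-23 + q))
689 + J(W(3))*253 = 689 + (2*0/(-23 + 0))*253 = 689 + (2*0/(-23))*253 = 689 + (2*0*(-1/23))*253 = 689 + 0*253 = 689 + 0 = 689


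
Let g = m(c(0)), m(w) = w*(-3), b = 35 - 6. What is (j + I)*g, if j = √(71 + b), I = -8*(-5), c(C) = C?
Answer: 0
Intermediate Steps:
b = 29
I = 40
j = 10 (j = √(71 + 29) = √100 = 10)
m(w) = -3*w
g = 0 (g = -3*0 = 0)
(j + I)*g = (10 + 40)*0 = 50*0 = 0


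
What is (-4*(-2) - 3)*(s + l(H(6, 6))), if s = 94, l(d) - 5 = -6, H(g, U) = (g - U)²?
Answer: 465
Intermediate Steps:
l(d) = -1 (l(d) = 5 - 6 = -1)
(-4*(-2) - 3)*(s + l(H(6, 6))) = (-4*(-2) - 3)*(94 - 1) = (8 - 3)*93 = 5*93 = 465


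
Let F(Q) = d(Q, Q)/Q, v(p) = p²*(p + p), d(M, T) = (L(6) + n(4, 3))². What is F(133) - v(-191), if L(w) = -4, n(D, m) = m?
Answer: 1853453687/133 ≈ 1.3936e+7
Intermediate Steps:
d(M, T) = 1 (d(M, T) = (-4 + 3)² = (-1)² = 1)
v(p) = 2*p³ (v(p) = p²*(2*p) = 2*p³)
F(Q) = 1/Q
F(133) - v(-191) = 1/133 - 2*(-191)³ = 1/133 - 2*(-6967871) = 1/133 - 1*(-13935742) = 1/133 + 13935742 = 1853453687/133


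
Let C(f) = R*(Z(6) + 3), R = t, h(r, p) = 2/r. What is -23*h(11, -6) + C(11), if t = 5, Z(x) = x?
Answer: 449/11 ≈ 40.818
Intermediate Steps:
R = 5
C(f) = 45 (C(f) = 5*(6 + 3) = 5*9 = 45)
-23*h(11, -6) + C(11) = -46/11 + 45 = 449/11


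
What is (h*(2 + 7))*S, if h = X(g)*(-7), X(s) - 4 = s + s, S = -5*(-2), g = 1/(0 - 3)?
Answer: -2100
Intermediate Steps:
g = -⅓ (g = 1/(-3) = -⅓ ≈ -0.33333)
S = 10
X(s) = 4 + 2*s (X(s) = 4 + (s + s) = 4 + 2*s)
h = -70/3 (h = (4 + 2*(-⅓))*(-7) = (4 - ⅔)*(-7) = (10/3)*(-7) = -70/3 ≈ -23.333)
(h*(2 + 7))*S = -70*(2 + 7)/3*10 = -70/3*9*10 = -210*10 = -2100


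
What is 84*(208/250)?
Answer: 8736/125 ≈ 69.888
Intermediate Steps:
84*(208/250) = 84*(208*(1/250)) = 84*(104/125) = 8736/125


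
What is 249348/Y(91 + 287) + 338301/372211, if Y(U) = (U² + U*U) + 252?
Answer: 2256796672/1267378455 ≈ 1.7807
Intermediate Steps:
Y(U) = 252 + 2*U² (Y(U) = (U² + U²) + 252 = 2*U² + 252 = 252 + 2*U²)
249348/Y(91 + 287) + 338301/372211 = 249348/(252 + 2*(91 + 287)²) + 338301/372211 = 249348/(252 + 2*378²) + 338301*(1/372211) = 249348/(252 + 2*142884) + 338301/372211 = 249348/(252 + 285768) + 338301/372211 = 249348/286020 + 338301/372211 = 249348*(1/286020) + 338301/372211 = 20779/23835 + 338301/372211 = 2256796672/1267378455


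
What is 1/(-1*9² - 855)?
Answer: -1/936 ≈ -0.0010684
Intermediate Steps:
1/(-1*9² - 855) = 1/(-1*81 - 855) = 1/(-81 - 855) = 1/(-936) = -1/936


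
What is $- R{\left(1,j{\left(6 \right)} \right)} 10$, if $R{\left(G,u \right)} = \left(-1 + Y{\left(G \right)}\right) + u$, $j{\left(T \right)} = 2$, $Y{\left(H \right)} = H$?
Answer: $-20$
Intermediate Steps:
$R{\left(G,u \right)} = -1 + G + u$ ($R{\left(G,u \right)} = \left(-1 + G\right) + u = -1 + G + u$)
$- R{\left(1,j{\left(6 \right)} \right)} 10 = - (-1 + 1 + 2) 10 = \left(-1\right) 2 \cdot 10 = \left(-2\right) 10 = -20$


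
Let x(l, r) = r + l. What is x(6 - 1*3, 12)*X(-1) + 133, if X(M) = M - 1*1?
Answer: 103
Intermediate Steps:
X(M) = -1 + M (X(M) = M - 1 = -1 + M)
x(l, r) = l + r
x(6 - 1*3, 12)*X(-1) + 133 = ((6 - 1*3) + 12)*(-1 - 1) + 133 = ((6 - 3) + 12)*(-2) + 133 = (3 + 12)*(-2) + 133 = 15*(-2) + 133 = -30 + 133 = 103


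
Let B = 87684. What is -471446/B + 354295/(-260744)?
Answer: -38498179651/5715769224 ≈ -6.7354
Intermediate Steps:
-471446/B + 354295/(-260744) = -471446/87684 + 354295/(-260744) = -471446*1/87684 + 354295*(-1/260744) = -235723/43842 - 354295/260744 = -38498179651/5715769224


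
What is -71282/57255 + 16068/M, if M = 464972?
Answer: -8056040191/6655492965 ≈ -1.2104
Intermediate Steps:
-71282/57255 + 16068/M = -71282/57255 + 16068/464972 = -71282*1/57255 + 16068*(1/464972) = -71282/57255 + 4017/116243 = -8056040191/6655492965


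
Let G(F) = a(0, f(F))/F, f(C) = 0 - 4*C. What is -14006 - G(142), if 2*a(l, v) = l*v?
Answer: -14006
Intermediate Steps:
f(C) = -4*C
a(l, v) = l*v/2 (a(l, v) = (l*v)/2 = l*v/2)
G(F) = 0 (G(F) = ((½)*0*(-4*F))/F = 0/F = 0)
-14006 - G(142) = -14006 - 1*0 = -14006 + 0 = -14006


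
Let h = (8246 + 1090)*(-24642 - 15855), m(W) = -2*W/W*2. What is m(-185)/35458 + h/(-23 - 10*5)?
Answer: 6702980178022/1294217 ≈ 5.1792e+6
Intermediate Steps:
m(W) = -4 (m(W) = -2*1*2 = -2*2 = -4)
h = -378079992 (h = 9336*(-40497) = -378079992)
m(-185)/35458 + h/(-23 - 10*5) = -4/35458 - 378079992/(-23 - 10*5) = -4*1/35458 - 378079992/(-23 - 50) = -2/17729 - 378079992/(-73) = -2/17729 - 378079992*(-1/73) = -2/17729 + 378079992/73 = 6702980178022/1294217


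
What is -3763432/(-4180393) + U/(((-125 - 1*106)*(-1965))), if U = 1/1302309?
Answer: 317815160230821559/353026777452152265 ≈ 0.90026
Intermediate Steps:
U = 1/1302309 ≈ 7.6787e-7
-3763432/(-4180393) + U/(((-125 - 1*106)*(-1965))) = -3763432/(-4180393) + 1/(1302309*(((-125 - 1*106)*(-1965)))) = -3763432*(-1/4180393) + 1/(1302309*(((-125 - 106)*(-1965)))) = 3763432/4180393 + 1/(1302309*((-231*(-1965)))) = 3763432/4180393 + (1/1302309)/453915 = 3763432/4180393 + (1/1302309)*(1/453915) = 3763432/4180393 + 1/591137589735 = 317815160230821559/353026777452152265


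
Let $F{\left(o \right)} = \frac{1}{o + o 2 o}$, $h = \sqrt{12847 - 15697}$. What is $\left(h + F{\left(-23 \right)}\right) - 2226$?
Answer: $- \frac{2303909}{1035} + 5 i \sqrt{114} \approx -2226.0 + 53.385 i$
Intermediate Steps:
$h = 5 i \sqrt{114}$ ($h = \sqrt{-2850} = 5 i \sqrt{114} \approx 53.385 i$)
$F{\left(o \right)} = \frac{1}{o + 2 o^{2}}$ ($F{\left(o \right)} = \frac{1}{o + 2 o o} = \frac{1}{o + 2 o^{2}}$)
$\left(h + F{\left(-23 \right)}\right) - 2226 = \left(5 i \sqrt{114} + \frac{1}{\left(-23\right) \left(1 + 2 \left(-23\right)\right)}\right) - 2226 = \left(5 i \sqrt{114} - \frac{1}{23 \left(1 - 46\right)}\right) - 2226 = \left(5 i \sqrt{114} - \frac{1}{23 \left(-45\right)}\right) - 2226 = \left(5 i \sqrt{114} - - \frac{1}{1035}\right) - 2226 = \left(5 i \sqrt{114} + \frac{1}{1035}\right) - 2226 = \left(\frac{1}{1035} + 5 i \sqrt{114}\right) - 2226 = - \frac{2303909}{1035} + 5 i \sqrt{114}$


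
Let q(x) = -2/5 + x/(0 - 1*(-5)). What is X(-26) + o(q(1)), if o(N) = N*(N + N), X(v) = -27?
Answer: -673/25 ≈ -26.920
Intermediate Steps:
q(x) = -⅖ + x/5 (q(x) = -2*⅕ + x/(0 + 5) = -⅖ + x/5)
o(N) = 2*N² (o(N) = N*(2*N) = 2*N²)
X(-26) + o(q(1)) = -27 + 2*(-⅖ + (⅕)*1)² = -27 + 2*(-⅖ + ⅕)² = -27 + 2*(-⅕)² = -27 + 2*(1/25) = -27 + 2/25 = -673/25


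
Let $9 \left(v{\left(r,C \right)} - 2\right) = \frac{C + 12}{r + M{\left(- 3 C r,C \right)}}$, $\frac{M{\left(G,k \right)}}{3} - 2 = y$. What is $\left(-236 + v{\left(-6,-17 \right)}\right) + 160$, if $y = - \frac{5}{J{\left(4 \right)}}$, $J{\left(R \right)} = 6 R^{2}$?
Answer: $- \frac{634}{9} \approx -70.444$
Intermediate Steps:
$y = - \frac{5}{96}$ ($y = - \frac{5}{6 \cdot 4^{2}} = - \frac{5}{6 \cdot 16} = - \frac{5}{96} \approx -0.052083$)
$M{\left(G,k \right)} = \frac{187}{32}$ ($M{\left(G,k \right)} = 6 + 3 \left(- \frac{5}{96}\right) = 6 - \frac{5}{32} = \frac{187}{32}$)
$v{\left(r,C \right)} = 2 + \frac{12 + C}{9 \left(\frac{187}{32} + r\right)}$ ($v{\left(r,C \right)} = 2 + \frac{\left(C + 12\right) \frac{1}{r + \frac{187}{32}}}{9} = 2 + \frac{\left(12 + C\right) \frac{1}{\frac{187}{32} + r}}{9} = 2 + \frac{\frac{1}{\frac{187}{32} + r} \left(12 + C\right)}{9} = 2 + \frac{12 + C}{9 \left(\frac{187}{32} + r\right)}$)
$\left(-236 + v{\left(-6,-17 \right)}\right) + 160 = \left(-236 + \frac{2 \left(1875 + 16 \left(-17\right) + 288 \left(-6\right)\right)}{9 \left(187 + 32 \left(-6\right)\right)}\right) + 160 = \left(-236 + \frac{2 \left(1875 - 272 - 1728\right)}{9 \left(187 - 192\right)}\right) + 160 = \left(-236 + \frac{2}{9} \frac{1}{-5} \left(-125\right)\right) + 160 = \left(-236 + \frac{2}{9} \left(- \frac{1}{5}\right) \left(-125\right)\right) + 160 = \left(-236 + \frac{50}{9}\right) + 160 = - \frac{2074}{9} + 160 = - \frac{634}{9}$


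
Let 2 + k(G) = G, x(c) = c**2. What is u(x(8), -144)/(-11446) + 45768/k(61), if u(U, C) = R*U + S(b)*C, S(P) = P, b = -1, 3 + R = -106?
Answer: 4442912/5723 ≈ 776.33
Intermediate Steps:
R = -109 (R = -3 - 106 = -109)
u(U, C) = -C - 109*U (u(U, C) = -109*U - C = -C - 109*U)
k(G) = -2 + G
u(x(8), -144)/(-11446) + 45768/k(61) = (-1*(-144) - 109*8**2)/(-11446) + 45768/(-2 + 61) = (144 - 109*64)*(-1/11446) + 45768/59 = (144 - 6976)*(-1/11446) + 45768*(1/59) = -6832*(-1/11446) + 45768/59 = 3416/5723 + 45768/59 = 4442912/5723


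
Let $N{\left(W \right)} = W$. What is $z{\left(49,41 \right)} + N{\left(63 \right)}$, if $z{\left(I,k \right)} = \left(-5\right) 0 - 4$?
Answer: $59$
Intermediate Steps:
$z{\left(I,k \right)} = -4$ ($z{\left(I,k \right)} = 0 - 4 = -4$)
$z{\left(49,41 \right)} + N{\left(63 \right)} = -4 + 63 = 59$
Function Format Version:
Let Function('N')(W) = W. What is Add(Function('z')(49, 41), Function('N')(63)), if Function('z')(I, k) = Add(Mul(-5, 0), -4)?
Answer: 59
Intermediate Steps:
Function('z')(I, k) = -4 (Function('z')(I, k) = Add(0, -4) = -4)
Add(Function('z')(49, 41), Function('N')(63)) = Add(-4, 63) = 59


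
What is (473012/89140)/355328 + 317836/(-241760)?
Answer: -3145938555425/2392966009856 ≈ -1.3147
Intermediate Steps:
(473012/89140)/355328 + 317836/(-241760) = (473012*(1/89140))*(1/355328) + 317836*(-1/241760) = (118253/22285)*(1/355328) - 79459/60440 = 118253/7918484480 - 79459/60440 = -3145938555425/2392966009856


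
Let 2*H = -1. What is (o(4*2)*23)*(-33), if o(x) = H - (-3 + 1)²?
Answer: 6831/2 ≈ 3415.5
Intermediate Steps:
H = -½ (H = (½)*(-1) = -½ ≈ -0.50000)
o(x) = -9/2 (o(x) = -½ - (-3 + 1)² = -½ - 1*(-2)² = -½ - 1*4 = -½ - 4 = -9/2)
(o(4*2)*23)*(-33) = -9/2*23*(-33) = -207/2*(-33) = 6831/2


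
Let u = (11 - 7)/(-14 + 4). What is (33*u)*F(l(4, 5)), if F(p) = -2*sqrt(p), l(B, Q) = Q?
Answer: 132*sqrt(5)/5 ≈ 59.032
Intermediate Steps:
u = -2/5 (u = 4/(-10) = 4*(-1/10) = -2/5 ≈ -0.40000)
(33*u)*F(l(4, 5)) = (33*(-2/5))*(-2*sqrt(5)) = -(-132)*sqrt(5)/5 = 132*sqrt(5)/5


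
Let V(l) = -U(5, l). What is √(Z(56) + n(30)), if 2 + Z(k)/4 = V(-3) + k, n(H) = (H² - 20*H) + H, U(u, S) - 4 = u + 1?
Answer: √506 ≈ 22.494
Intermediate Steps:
U(u, S) = 5 + u (U(u, S) = 4 + (u + 1) = 4 + (1 + u) = 5 + u)
n(H) = H² - 19*H
V(l) = -10 (V(l) = -(5 + 5) = -1*10 = -10)
Z(k) = -48 + 4*k (Z(k) = -8 + 4*(-10 + k) = -8 + (-40 + 4*k) = -48 + 4*k)
√(Z(56) + n(30)) = √((-48 + 4*56) + 30*(-19 + 30)) = √((-48 + 224) + 30*11) = √(176 + 330) = √506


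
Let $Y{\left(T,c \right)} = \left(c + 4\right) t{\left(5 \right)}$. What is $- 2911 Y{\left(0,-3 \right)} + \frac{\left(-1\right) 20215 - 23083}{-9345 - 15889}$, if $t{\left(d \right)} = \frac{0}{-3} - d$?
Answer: $\frac{183662084}{12617} \approx 14557.0$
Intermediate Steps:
$t{\left(d \right)} = - d$ ($t{\left(d \right)} = 0 \left(- \frac{1}{3}\right) - d = 0 - d = - d$)
$Y{\left(T,c \right)} = -20 - 5 c$ ($Y{\left(T,c \right)} = \left(c + 4\right) \left(\left(-1\right) 5\right) = \left(4 + c\right) \left(-5\right) = -20 - 5 c$)
$- 2911 Y{\left(0,-3 \right)} + \frac{\left(-1\right) 20215 - 23083}{-9345 - 15889} = - 2911 \left(-20 - -15\right) + \frac{\left(-1\right) 20215 - 23083}{-9345 - 15889} = - 2911 \left(-20 + 15\right) + \frac{-20215 - 23083}{-25234} = \left(-2911\right) \left(-5\right) - - \frac{21649}{12617} = 14555 + \frac{21649}{12617} = \frac{183662084}{12617}$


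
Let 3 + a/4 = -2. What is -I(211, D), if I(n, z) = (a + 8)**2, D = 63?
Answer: -144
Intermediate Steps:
a = -20 (a = -12 + 4*(-2) = -12 - 8 = -20)
I(n, z) = 144 (I(n, z) = (-20 + 8)**2 = (-12)**2 = 144)
-I(211, D) = -1*144 = -144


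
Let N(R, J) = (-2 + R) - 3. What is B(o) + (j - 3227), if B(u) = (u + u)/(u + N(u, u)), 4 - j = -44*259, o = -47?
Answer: 809221/99 ≈ 8174.0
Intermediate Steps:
j = 11400 (j = 4 - (-44)*259 = 4 - 1*(-11396) = 4 + 11396 = 11400)
N(R, J) = -5 + R
B(u) = 2*u/(-5 + 2*u) (B(u) = (u + u)/(u + (-5 + u)) = (2*u)/(-5 + 2*u) = 2*u/(-5 + 2*u))
B(o) + (j - 3227) = 2*(-47)/(-5 + 2*(-47)) + (11400 - 3227) = 2*(-47)/(-5 - 94) + 8173 = 2*(-47)/(-99) + 8173 = 2*(-47)*(-1/99) + 8173 = 94/99 + 8173 = 809221/99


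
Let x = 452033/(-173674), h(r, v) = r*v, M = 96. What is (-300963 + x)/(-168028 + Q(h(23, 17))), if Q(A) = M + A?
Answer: 52269900095/29097515634 ≈ 1.7964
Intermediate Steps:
x = -452033/173674 (x = 452033*(-1/173674) = -452033/173674 ≈ -2.6028)
Q(A) = 96 + A
(-300963 + x)/(-168028 + Q(h(23, 17))) = (-300963 - 452033/173674)/(-168028 + (96 + 23*17)) = -52269900095/(173674*(-168028 + (96 + 391))) = -52269900095/(173674*(-168028 + 487)) = -52269900095/173674/(-167541) = -52269900095/173674*(-1/167541) = 52269900095/29097515634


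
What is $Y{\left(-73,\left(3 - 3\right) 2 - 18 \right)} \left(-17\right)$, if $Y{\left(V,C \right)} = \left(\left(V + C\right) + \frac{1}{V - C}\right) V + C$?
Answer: $- \frac{6195616}{55} \approx -1.1265 \cdot 10^{5}$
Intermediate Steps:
$Y{\left(V,C \right)} = C + V \left(C + V + \frac{1}{V - C}\right)$ ($Y{\left(V,C \right)} = \left(\left(C + V\right) + \frac{1}{V - C}\right) V + C = \left(C + V + \frac{1}{V - C}\right) V + C = V \left(C + V + \frac{1}{V - C}\right) + C = C + V \left(C + V + \frac{1}{V - C}\right)$)
$Y{\left(-73,\left(3 - 3\right) 2 - 18 \right)} \left(-17\right) = \frac{\left(\left(3 - 3\right) 2 - 18\right)^{2} - -73 - \left(-73\right)^{3} - 73 \left(\left(3 - 3\right) 2 - 18\right)^{2} - \left(\left(3 - 3\right) 2 - 18\right) \left(-73\right)}{\left(\left(3 - 3\right) 2 - 18\right) - -73} \left(-17\right) = \frac{\left(0 \cdot 2 - 18\right)^{2} + 73 - -389017 - 73 \left(0 \cdot 2 - 18\right)^{2} - \left(0 \cdot 2 - 18\right) \left(-73\right)}{\left(0 \cdot 2 - 18\right) + 73} \left(-17\right) = \frac{\left(0 - 18\right)^{2} + 73 + 389017 - 73 \left(0 - 18\right)^{2} - \left(0 - 18\right) \left(-73\right)}{\left(0 - 18\right) + 73} \left(-17\right) = \frac{\left(-18\right)^{2} + 73 + 389017 - 73 \left(-18\right)^{2} - \left(-18\right) \left(-73\right)}{-18 + 73} \left(-17\right) = \frac{324 + 73 + 389017 - 23652 - 1314}{55} \left(-17\right) = \frac{1}{55} \cdot 364448 \left(-17\right) = \frac{364448}{55} \left(-17\right) = - \frac{6195616}{55}$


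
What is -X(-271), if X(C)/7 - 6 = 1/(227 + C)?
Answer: -1841/44 ≈ -41.841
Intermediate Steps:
X(C) = 42 + 7/(227 + C)
-X(-271) = -7*(1363 + 6*(-271))/(227 - 271) = -7*(1363 - 1626)/(-44) = -7*(-1)*(-263)/44 = -1*1841/44 = -1841/44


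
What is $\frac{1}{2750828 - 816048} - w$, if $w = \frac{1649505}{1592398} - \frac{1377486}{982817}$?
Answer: $\frac{50334638873861123}{137636364264303340} \approx 0.36571$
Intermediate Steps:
$w = - \frac{52031308713}{142275984106}$ ($w = 1649505 \cdot \frac{1}{1592398} - \frac{125226}{89347} = \frac{1649505}{1592398} - \frac{125226}{89347} = - \frac{52031308713}{142275984106} \approx -0.36571$)
$\frac{1}{2750828 - 816048} - w = \frac{1}{2750828 - 816048} - - \frac{52031308713}{142275984106} = \frac{1}{1934780} + \frac{52031308713}{142275984106} = \frac{50334638873861123}{137636364264303340}$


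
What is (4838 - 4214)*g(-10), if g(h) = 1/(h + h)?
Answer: -156/5 ≈ -31.200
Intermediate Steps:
g(h) = 1/(2*h)
(4838 - 4214)*g(-10) = (4838 - 4214)*((1/2)/(-10)) = 624*((1/2)*(-1/10)) = 624*(-1/20) = -156/5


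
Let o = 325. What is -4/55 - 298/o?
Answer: -3538/3575 ≈ -0.98965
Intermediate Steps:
-4/55 - 298/o = -4/55 - 298/325 = -3538/3575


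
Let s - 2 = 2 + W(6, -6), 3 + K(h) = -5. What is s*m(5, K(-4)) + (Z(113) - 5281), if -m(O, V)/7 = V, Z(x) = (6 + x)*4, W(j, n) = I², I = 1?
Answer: -4525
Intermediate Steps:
W(j, n) = 1 (W(j, n) = 1² = 1)
K(h) = -8 (K(h) = -3 - 5 = -8)
Z(x) = 24 + 4*x
m(O, V) = -7*V
s = 5 (s = 2 + (2 + 1) = 2 + 3 = 5)
s*m(5, K(-4)) + (Z(113) - 5281) = 5*(-7*(-8)) + ((24 + 4*113) - 5281) = 5*56 + ((24 + 452) - 5281) = 280 + (476 - 5281) = 280 - 4805 = -4525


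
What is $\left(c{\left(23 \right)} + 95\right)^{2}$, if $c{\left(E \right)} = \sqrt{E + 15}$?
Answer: $\left(95 + \sqrt{38}\right)^{2} \approx 10234.0$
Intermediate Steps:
$c{\left(E \right)} = \sqrt{15 + E}$
$\left(c{\left(23 \right)} + 95\right)^{2} = \left(\sqrt{15 + 23} + 95\right)^{2} = \left(\sqrt{38} + 95\right)^{2} = \left(95 + \sqrt{38}\right)^{2}$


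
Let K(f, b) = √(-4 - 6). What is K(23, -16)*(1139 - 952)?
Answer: 187*I*√10 ≈ 591.35*I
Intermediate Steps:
K(f, b) = I*√10 (K(f, b) = √(-10) = I*√10)
K(23, -16)*(1139 - 952) = (I*√10)*(1139 - 952) = (I*√10)*187 = 187*I*√10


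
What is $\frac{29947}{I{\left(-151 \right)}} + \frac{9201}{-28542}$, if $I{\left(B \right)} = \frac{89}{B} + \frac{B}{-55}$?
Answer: $\frac{591542613122}{42589421} \approx 13889.0$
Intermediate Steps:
$I{\left(B \right)} = \frac{89}{B} - \frac{B}{55}$ ($I{\left(B \right)} = \frac{89}{B} + B \left(- \frac{1}{55}\right) = \frac{89}{B} - \frac{B}{55}$)
$\frac{29947}{I{\left(-151 \right)}} + \frac{9201}{-28542} = \frac{29947}{\frac{89}{-151} - - \frac{151}{55}} + \frac{9201}{-28542} = \frac{29947}{89 \left(- \frac{1}{151}\right) + \frac{151}{55}} + 9201 \left(- \frac{1}{28542}\right) = \frac{29947}{- \frac{89}{151} + \frac{151}{55}} - \frac{3067}{9514} = \frac{29947}{\frac{17906}{8305}} - \frac{3067}{9514} = 29947 \cdot \frac{8305}{17906} - \frac{3067}{9514} = \frac{248709835}{17906} - \frac{3067}{9514} = \frac{591542613122}{42589421}$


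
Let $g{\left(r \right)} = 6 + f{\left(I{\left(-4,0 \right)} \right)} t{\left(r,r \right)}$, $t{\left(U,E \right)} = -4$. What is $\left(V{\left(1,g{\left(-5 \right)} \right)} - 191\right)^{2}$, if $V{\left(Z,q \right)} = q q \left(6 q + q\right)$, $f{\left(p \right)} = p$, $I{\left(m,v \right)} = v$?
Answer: $1745041$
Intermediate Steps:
$g{\left(r \right)} = 6$ ($g{\left(r \right)} = 6 + 0 \left(-4\right) = 6 + 0 = 6$)
$V{\left(Z,q \right)} = 7 q^{3}$ ($V{\left(Z,q \right)} = q^{2} \cdot 7 q = 7 q^{3}$)
$\left(V{\left(1,g{\left(-5 \right)} \right)} - 191\right)^{2} = \left(7 \cdot 6^{3} - 191\right)^{2} = \left(7 \cdot 216 - 191\right)^{2} = \left(1512 - 191\right)^{2} = 1321^{2} = 1745041$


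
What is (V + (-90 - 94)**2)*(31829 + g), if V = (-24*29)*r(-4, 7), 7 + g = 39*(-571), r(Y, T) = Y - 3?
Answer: 369968584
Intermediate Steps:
r(Y, T) = -3 + Y
g = -22276 (g = -7 + 39*(-571) = -7 - 22269 = -22276)
V = 4872 (V = (-24*29)*(-3 - 4) = -696*(-7) = 4872)
(V + (-90 - 94)**2)*(31829 + g) = (4872 + (-90 - 94)**2)*(31829 - 22276) = (4872 + (-184)**2)*9553 = (4872 + 33856)*9553 = 38728*9553 = 369968584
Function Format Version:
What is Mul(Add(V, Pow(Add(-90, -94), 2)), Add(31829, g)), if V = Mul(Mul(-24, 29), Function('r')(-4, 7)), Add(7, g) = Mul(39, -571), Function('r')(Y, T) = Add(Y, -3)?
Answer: 369968584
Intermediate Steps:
Function('r')(Y, T) = Add(-3, Y)
g = -22276 (g = Add(-7, Mul(39, -571)) = Add(-7, -22269) = -22276)
V = 4872 (V = Mul(Mul(-24, 29), Add(-3, -4)) = Mul(-696, -7) = 4872)
Mul(Add(V, Pow(Add(-90, -94), 2)), Add(31829, g)) = Mul(Add(4872, Pow(Add(-90, -94), 2)), Add(31829, -22276)) = Mul(Add(4872, Pow(-184, 2)), 9553) = Mul(Add(4872, 33856), 9553) = Mul(38728, 9553) = 369968584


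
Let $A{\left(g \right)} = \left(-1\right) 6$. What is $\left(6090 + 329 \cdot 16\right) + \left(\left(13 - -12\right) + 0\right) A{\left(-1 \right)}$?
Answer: $11204$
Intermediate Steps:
$A{\left(g \right)} = -6$
$\left(6090 + 329 \cdot 16\right) + \left(\left(13 - -12\right) + 0\right) A{\left(-1 \right)} = \left(6090 + 329 \cdot 16\right) + \left(\left(13 - -12\right) + 0\right) \left(-6\right) = \left(6090 + 5264\right) + \left(\left(13 + 12\right) + 0\right) \left(-6\right) = 11354 + \left(25 + 0\right) \left(-6\right) = 11354 + 25 \left(-6\right) = 11354 - 150 = 11204$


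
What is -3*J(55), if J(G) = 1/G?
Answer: -3/55 ≈ -0.054545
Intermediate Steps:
-3*J(55) = -3/55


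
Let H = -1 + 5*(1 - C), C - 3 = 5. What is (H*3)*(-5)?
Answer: 540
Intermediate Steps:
C = 8 (C = 3 + 5 = 8)
H = -36 (H = -1 + 5*(1 - 1*8) = -1 + 5*(1 - 8) = -1 + 5*(-7) = -1 - 35 = -36)
(H*3)*(-5) = -36*3*(-5) = -108*(-5) = 540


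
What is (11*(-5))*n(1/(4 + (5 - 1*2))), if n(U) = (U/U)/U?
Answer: -385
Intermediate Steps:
n(U) = 1/U
(11*(-5))*n(1/(4 + (5 - 1*2))) = (11*(-5))/(1/(4 + (5 - 1*2))) = -55/(1/(4 + (5 - 2))) = -55/(1/(4 + 3)) = -55/(1/7) = -55/⅐ = -55*7 = -385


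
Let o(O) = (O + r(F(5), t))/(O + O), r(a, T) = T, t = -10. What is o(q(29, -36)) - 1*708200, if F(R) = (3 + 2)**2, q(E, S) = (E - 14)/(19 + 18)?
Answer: -4249271/6 ≈ -7.0821e+5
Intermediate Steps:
q(E, S) = -14/37 + E/37 (q(E, S) = (-14 + E)/37 = (-14 + E)*(1/37) = -14/37 + E/37)
F(R) = 25 (F(R) = 5**2 = 25)
o(O) = (-10 + O)/(2*O) (o(O) = (O - 10)/(O + O) = (-10 + O)/((2*O)) = (-10 + O)*(1/(2*O)) = (-10 + O)/(2*O))
o(q(29, -36)) - 1*708200 = (-10 + (-14/37 + (1/37)*29))/(2*(-14/37 + (1/37)*29)) - 1*708200 = (-10 + (-14/37 + 29/37))/(2*(-14/37 + 29/37)) - 708200 = (-10 + 15/37)/(2*(15/37)) - 708200 = (1/2)*(37/15)*(-355/37) - 708200 = -71/6 - 708200 = -4249271/6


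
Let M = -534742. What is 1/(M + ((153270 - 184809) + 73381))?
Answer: -1/492900 ≈ -2.0288e-6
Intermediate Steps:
1/(M + ((153270 - 184809) + 73381)) = 1/(-534742 + ((153270 - 184809) + 73381)) = 1/(-534742 + (-31539 + 73381)) = 1/(-534742 + 41842) = 1/(-492900) = -1/492900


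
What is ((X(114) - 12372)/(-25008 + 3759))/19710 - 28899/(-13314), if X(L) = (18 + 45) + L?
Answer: 22414032736/10326185289 ≈ 2.1706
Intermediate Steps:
X(L) = 63 + L
((X(114) - 12372)/(-25008 + 3759))/19710 - 28899/(-13314) = (((63 + 114) - 12372)/(-25008 + 3759))/19710 - 28899/(-13314) = ((177 - 12372)/(-21249))*(1/19710) - 28899*(-1/13314) = -12195*(-1/21249)*(1/19710) + 9633/4438 = (1355/2361)*(1/19710) + 9633/4438 = 271/9307062 + 9633/4438 = 22414032736/10326185289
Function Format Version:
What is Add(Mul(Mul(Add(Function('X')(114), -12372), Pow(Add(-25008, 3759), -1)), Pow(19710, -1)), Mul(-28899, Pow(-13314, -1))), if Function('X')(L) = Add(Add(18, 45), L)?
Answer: Rational(22414032736, 10326185289) ≈ 2.1706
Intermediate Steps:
Function('X')(L) = Add(63, L)
Add(Mul(Mul(Add(Function('X')(114), -12372), Pow(Add(-25008, 3759), -1)), Pow(19710, -1)), Mul(-28899, Pow(-13314, -1))) = Add(Mul(Mul(Add(Add(63, 114), -12372), Pow(Add(-25008, 3759), -1)), Pow(19710, -1)), Mul(-28899, Pow(-13314, -1))) = Add(Mul(Mul(Add(177, -12372), Pow(-21249, -1)), Rational(1, 19710)), Mul(-28899, Rational(-1, 13314))) = Add(Mul(Mul(-12195, Rational(-1, 21249)), Rational(1, 19710)), Rational(9633, 4438)) = Add(Mul(Rational(1355, 2361), Rational(1, 19710)), Rational(9633, 4438)) = Add(Rational(271, 9307062), Rational(9633, 4438)) = Rational(22414032736, 10326185289)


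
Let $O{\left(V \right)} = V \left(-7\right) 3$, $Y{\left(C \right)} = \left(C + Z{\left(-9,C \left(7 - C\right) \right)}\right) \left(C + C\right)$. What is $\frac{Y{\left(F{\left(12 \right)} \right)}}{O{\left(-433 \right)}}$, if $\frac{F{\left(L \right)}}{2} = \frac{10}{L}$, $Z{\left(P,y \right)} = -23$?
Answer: $- \frac{640}{81837} \approx -0.0078204$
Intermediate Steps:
$F{\left(L \right)} = \frac{20}{L}$ ($F{\left(L \right)} = 2 \frac{10}{L} = \frac{20}{L}$)
$Y{\left(C \right)} = 2 C \left(-23 + C\right)$ ($Y{\left(C \right)} = \left(C - 23\right) \left(C + C\right) = \left(-23 + C\right) 2 C = 2 C \left(-23 + C\right)$)
$O{\left(V \right)} = - 21 V$ ($O{\left(V \right)} = - 7 V 3 = - 21 V$)
$\frac{Y{\left(F{\left(12 \right)} \right)}}{O{\left(-433 \right)}} = \frac{2 \cdot \frac{20}{12} \left(-23 + \frac{20}{12}\right)}{\left(-21\right) \left(-433\right)} = \frac{2 \cdot 20 \cdot \frac{1}{12} \left(-23 + 20 \cdot \frac{1}{12}\right)}{9093} = 2 \cdot \frac{5}{3} \left(-23 + \frac{5}{3}\right) \frac{1}{9093} = 2 \cdot \frac{5}{3} \left(- \frac{64}{3}\right) \frac{1}{9093} = \left(- \frac{640}{9}\right) \frac{1}{9093} = - \frac{640}{81837}$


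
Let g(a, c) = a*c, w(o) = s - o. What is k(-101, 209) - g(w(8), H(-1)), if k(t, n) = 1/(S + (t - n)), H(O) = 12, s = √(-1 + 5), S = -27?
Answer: 24263/337 ≈ 71.997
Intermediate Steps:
s = 2 (s = √4 = 2)
w(o) = 2 - o
k(t, n) = 1/(-27 + t - n) (k(t, n) = 1/(-27 + (t - n)) = 1/(-27 + t - n))
k(-101, 209) - g(w(8), H(-1)) = 1/(-27 - 101 - 1*209) - (2 - 1*8)*12 = 1/(-27 - 101 - 209) - (2 - 8)*12 = 1/(-337) - (-6)*12 = -1/337 - 1*(-72) = -1/337 + 72 = 24263/337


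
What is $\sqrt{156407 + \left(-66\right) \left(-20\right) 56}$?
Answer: $\sqrt{230327} \approx 479.92$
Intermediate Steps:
$\sqrt{156407 + \left(-66\right) \left(-20\right) 56} = \sqrt{156407 + 1320 \cdot 56} = \sqrt{156407 + 73920} = \sqrt{230327}$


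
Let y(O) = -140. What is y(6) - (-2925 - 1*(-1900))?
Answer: 885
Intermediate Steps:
y(6) - (-2925 - 1*(-1900)) = -140 - (-2925 - 1*(-1900)) = -140 - (-2925 + 1900) = -140 - 1*(-1025) = -140 + 1025 = 885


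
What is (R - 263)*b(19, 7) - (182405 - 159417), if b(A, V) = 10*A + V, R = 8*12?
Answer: -55887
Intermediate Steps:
R = 96
b(A, V) = V + 10*A
(R - 263)*b(19, 7) - (182405 - 159417) = (96 - 263)*(7 + 10*19) - (182405 - 159417) = -167*(7 + 190) - 1*22988 = -167*197 - 22988 = -32899 - 22988 = -55887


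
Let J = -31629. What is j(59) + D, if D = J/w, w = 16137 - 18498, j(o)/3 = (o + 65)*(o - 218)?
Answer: -46538933/787 ≈ -59135.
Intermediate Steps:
j(o) = 3*(-218 + o)*(65 + o) (j(o) = 3*((o + 65)*(o - 218)) = 3*((65 + o)*(-218 + o)) = 3*((-218 + o)*(65 + o)) = 3*(-218 + o)*(65 + o))
w = -2361
D = 10543/787 (D = -31629/(-2361) = -31629*(-1/2361) = 10543/787 ≈ 13.396)
j(59) + D = (-42510 - 459*59 + 3*59²) + 10543/787 = (-42510 - 27081 + 3*3481) + 10543/787 = (-42510 - 27081 + 10443) + 10543/787 = -59148 + 10543/787 = -46538933/787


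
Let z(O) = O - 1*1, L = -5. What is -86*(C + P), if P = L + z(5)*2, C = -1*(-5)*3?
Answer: -1548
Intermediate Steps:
C = 15 (C = 5*3 = 15)
z(O) = -1 + O (z(O) = O - 1 = -1 + O)
P = 3 (P = -5 + (-1 + 5)*2 = -5 + 4*2 = -5 + 8 = 3)
-86*(C + P) = -86*(15 + 3) = -86*18 = -1548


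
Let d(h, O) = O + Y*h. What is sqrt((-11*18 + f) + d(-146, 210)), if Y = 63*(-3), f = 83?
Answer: sqrt(27689) ≈ 166.40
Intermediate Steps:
Y = -189
d(h, O) = O - 189*h
sqrt((-11*18 + f) + d(-146, 210)) = sqrt((-11*18 + 83) + (210 - 189*(-146))) = sqrt((-198 + 83) + (210 + 27594)) = sqrt(-115 + 27804) = sqrt(27689)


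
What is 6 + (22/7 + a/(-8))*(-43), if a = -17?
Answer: -12349/56 ≈ -220.52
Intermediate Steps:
6 + (22/7 + a/(-8))*(-43) = 6 + (22/7 - 17/(-8))*(-43) = 6 + (22*(⅐) - 17*(-⅛))*(-43) = 6 + (22/7 + 17/8)*(-43) = 6 + (295/56)*(-43) = 6 - 12685/56 = -12349/56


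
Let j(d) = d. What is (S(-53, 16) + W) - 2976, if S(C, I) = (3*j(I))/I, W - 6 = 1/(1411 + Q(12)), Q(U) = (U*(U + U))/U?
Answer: -4257644/1435 ≈ -2967.0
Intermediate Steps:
Q(U) = 2*U (Q(U) = (U*(2*U))/U = (2*U**2)/U = 2*U)
W = 8611/1435 (W = 6 + 1/(1411 + 2*12) = 6 + 1/(1411 + 24) = 6 + 1/1435 = 8611/1435 ≈ 6.0007)
S(C, I) = 3 (S(C, I) = (3*I)/I = 3)
(S(-53, 16) + W) - 2976 = (3 + 8611/1435) - 2976 = 12916/1435 - 2976 = -4257644/1435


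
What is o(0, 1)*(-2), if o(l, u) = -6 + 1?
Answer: 10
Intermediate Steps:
o(l, u) = -5
o(0, 1)*(-2) = -5*(-2) = 10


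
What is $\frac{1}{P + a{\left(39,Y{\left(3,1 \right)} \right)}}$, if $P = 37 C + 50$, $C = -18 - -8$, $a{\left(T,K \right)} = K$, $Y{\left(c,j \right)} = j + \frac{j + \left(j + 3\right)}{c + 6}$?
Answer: $- \frac{9}{2866} \approx -0.0031403$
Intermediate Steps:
$Y{\left(c,j \right)} = j + \frac{3 + 2 j}{6 + c}$ ($Y{\left(c,j \right)} = j + \frac{j + \left(3 + j\right)}{6 + c} = j + \frac{3 + 2 j}{6 + c}$)
$C = -10$ ($C = -18 + 8 = -10$)
$P = -320$ ($P = 37 \left(-10\right) + 50 = -370 + 50 = -320$)
$\frac{1}{P + a{\left(39,Y{\left(3,1 \right)} \right)}} = \frac{1}{-320 + \frac{3 + 8 \cdot 1 + 3 \cdot 1}{6 + 3}} = \frac{1}{-320 + \frac{3 + 8 + 3}{9}} = \frac{1}{-320 + \frac{1}{9} \cdot 14} = \frac{1}{-320 + \frac{14}{9}} = \frac{1}{- \frac{2866}{9}} = - \frac{9}{2866}$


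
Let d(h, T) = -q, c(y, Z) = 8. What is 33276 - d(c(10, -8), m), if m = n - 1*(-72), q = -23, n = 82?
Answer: 33253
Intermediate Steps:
m = 154 (m = 82 - 1*(-72) = 82 + 72 = 154)
d(h, T) = 23 (d(h, T) = -1*(-23) = 23)
33276 - d(c(10, -8), m) = 33276 - 1*23 = 33276 - 23 = 33253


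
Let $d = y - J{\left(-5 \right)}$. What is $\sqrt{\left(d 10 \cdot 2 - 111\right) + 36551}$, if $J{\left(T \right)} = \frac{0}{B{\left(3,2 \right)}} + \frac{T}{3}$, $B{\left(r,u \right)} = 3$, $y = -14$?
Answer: $\frac{2 \sqrt{81435}}{3} \approx 190.25$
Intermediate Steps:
$J{\left(T \right)} = \frac{T}{3}$ ($J{\left(T \right)} = \frac{0}{3} + \frac{T}{3} = 0 \cdot \frac{1}{3} + T \frac{1}{3} = 0 + \frac{T}{3} = \frac{T}{3}$)
$d = - \frac{37}{3}$ ($d = -14 - \frac{1}{3} \left(-5\right) = -14 - - \frac{5}{3} = -14 + \frac{5}{3} = - \frac{37}{3} \approx -12.333$)
$\sqrt{\left(d 10 \cdot 2 - 111\right) + 36551} = \sqrt{\left(- \frac{37 \cdot 10 \cdot 2}{3} - 111\right) + 36551} = \sqrt{\left(\left(- \frac{37}{3}\right) 20 - 111\right) + 36551} = \sqrt{\left(- \frac{740}{3} - 111\right) + 36551} = \sqrt{- \frac{1073}{3} + 36551} = \sqrt{\frac{108580}{3}} = \frac{2 \sqrt{81435}}{3}$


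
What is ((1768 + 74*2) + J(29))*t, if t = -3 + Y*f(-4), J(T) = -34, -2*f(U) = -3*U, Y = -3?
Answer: 28230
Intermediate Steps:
f(U) = 3*U/2 (f(U) = -(-3)*U/2 = 3*U/2)
t = 15 (t = -3 - 9*(-4)/2 = -3 - 3*(-6) = -3 + 18 = 15)
((1768 + 74*2) + J(29))*t = ((1768 + 74*2) - 34)*15 = ((1768 + 148) - 34)*15 = (1916 - 34)*15 = 1882*15 = 28230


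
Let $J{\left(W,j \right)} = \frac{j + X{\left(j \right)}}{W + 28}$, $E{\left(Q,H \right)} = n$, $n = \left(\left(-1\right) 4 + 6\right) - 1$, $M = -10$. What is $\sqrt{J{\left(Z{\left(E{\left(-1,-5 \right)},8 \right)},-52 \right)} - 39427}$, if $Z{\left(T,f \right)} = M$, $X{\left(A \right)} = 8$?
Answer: $\frac{i \sqrt{354865}}{3} \approx 198.57 i$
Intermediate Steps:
$n = 1$ ($n = \left(-4 + 6\right) - 1 = 2 - 1 = 1$)
$E{\left(Q,H \right)} = 1$
$Z{\left(T,f \right)} = -10$
$J{\left(W,j \right)} = \frac{8 + j}{28 + W}$ ($J{\left(W,j \right)} = \frac{j + 8}{W + 28} = \frac{8 + j}{28 + W}$)
$\sqrt{J{\left(Z{\left(E{\left(-1,-5 \right)},8 \right)},-52 \right)} - 39427} = \sqrt{\frac{8 - 52}{28 - 10} - 39427} = \sqrt{\frac{1}{18} \left(-44\right) - 39427} = \sqrt{- \frac{22}{9} - 39427} = \sqrt{- \frac{354865}{9}} = \frac{i \sqrt{354865}}{3}$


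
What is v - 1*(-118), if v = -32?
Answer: 86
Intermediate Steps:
v - 1*(-118) = -32 - 1*(-118) = -32 + 118 = 86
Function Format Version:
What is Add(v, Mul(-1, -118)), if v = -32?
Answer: 86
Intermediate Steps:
Add(v, Mul(-1, -118)) = Add(-32, Mul(-1, -118)) = Add(-32, 118) = 86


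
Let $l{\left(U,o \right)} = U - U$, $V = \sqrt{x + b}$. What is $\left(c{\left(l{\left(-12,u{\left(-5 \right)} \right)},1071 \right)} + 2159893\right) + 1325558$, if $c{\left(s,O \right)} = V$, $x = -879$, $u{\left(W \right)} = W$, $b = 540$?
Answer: $3485451 + i \sqrt{339} \approx 3.4855 \cdot 10^{6} + 18.412 i$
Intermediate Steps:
$V = i \sqrt{339}$ ($V = \sqrt{-879 + 540} = \sqrt{-339} = i \sqrt{339} \approx 18.412 i$)
$l{\left(U,o \right)} = 0$
$c{\left(s,O \right)} = i \sqrt{339}$
$\left(c{\left(l{\left(-12,u{\left(-5 \right)} \right)},1071 \right)} + 2159893\right) + 1325558 = \left(i \sqrt{339} + 2159893\right) + 1325558 = \left(2159893 + i \sqrt{339}\right) + 1325558 = 3485451 + i \sqrt{339}$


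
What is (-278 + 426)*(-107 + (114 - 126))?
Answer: -17612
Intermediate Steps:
(-278 + 426)*(-107 + (114 - 126)) = 148*(-107 - 12) = 148*(-119) = -17612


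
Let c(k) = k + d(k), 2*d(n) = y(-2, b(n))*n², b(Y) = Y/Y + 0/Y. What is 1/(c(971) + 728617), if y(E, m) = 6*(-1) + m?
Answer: -2/3255029 ≈ -6.1443e-7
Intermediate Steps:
b(Y) = 1 (b(Y) = 1 + 0 = 1)
y(E, m) = -6 + m
d(n) = -5*n²/2 (d(n) = ((-6 + 1)*n²)/2 = (-5*n²)/2 = -5*n²/2)
c(k) = k - 5*k²/2
1/(c(971) + 728617) = 1/((½)*971*(2 - 5*971) + 728617) = 1/((½)*971*(2 - 4855) + 728617) = 1/((½)*971*(-4853) + 728617) = 1/(-4712263/2 + 728617) = 1/(-3255029/2) = -2/3255029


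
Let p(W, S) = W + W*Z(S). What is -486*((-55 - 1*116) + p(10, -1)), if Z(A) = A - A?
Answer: 78246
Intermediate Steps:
Z(A) = 0
p(W, S) = W (p(W, S) = W + W*0 = W + 0 = W)
-486*((-55 - 1*116) + p(10, -1)) = -486*((-55 - 1*116) + 10) = -486*((-55 - 116) + 10) = -486*(-171 + 10) = -486*(-161) = 78246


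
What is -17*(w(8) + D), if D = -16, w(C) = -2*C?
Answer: 544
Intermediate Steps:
-17*(w(8) + D) = -17*(-2*8 - 16) = -17*(-16 - 16) = -17*(-32) = 544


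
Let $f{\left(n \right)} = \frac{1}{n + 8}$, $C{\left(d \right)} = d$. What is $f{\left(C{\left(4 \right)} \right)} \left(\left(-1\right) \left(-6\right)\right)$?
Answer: $\frac{1}{2} \approx 0.5$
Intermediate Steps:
$f{\left(n \right)} = \frac{1}{8 + n}$
$f{\left(C{\left(4 \right)} \right)} \left(\left(-1\right) \left(-6\right)\right) = \frac{\left(-1\right) \left(-6\right)}{8 + 4} = \frac{1}{12} \cdot 6 = \frac{1}{2}$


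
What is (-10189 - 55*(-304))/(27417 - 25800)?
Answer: 311/77 ≈ 4.0390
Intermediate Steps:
(-10189 - 55*(-304))/(27417 - 25800) = (-10189 + 16720)/1617 = 6531*(1/1617) = 311/77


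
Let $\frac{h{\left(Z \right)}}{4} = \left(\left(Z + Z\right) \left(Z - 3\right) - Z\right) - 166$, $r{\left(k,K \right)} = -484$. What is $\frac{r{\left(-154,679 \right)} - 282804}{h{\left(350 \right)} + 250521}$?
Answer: $- \frac{283288}{1220057} \approx -0.23219$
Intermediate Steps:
$h{\left(Z \right)} = -664 - 4 Z + 8 Z \left(-3 + Z\right)$ ($h{\left(Z \right)} = 4 \left(\left(\left(Z + Z\right) \left(Z - 3\right) - Z\right) - 166\right) = 4 \left(\left(2 Z \left(-3 + Z\right) - Z\right) - 166\right) = 4 \left(\left(- Z + 2 Z \left(-3 + Z\right)\right) - 166\right) = 4 \left(-166 - Z + 2 Z \left(-3 + Z\right)\right) = -664 - 4 Z + 8 Z \left(-3 + Z\right)$)
$\frac{r{\left(-154,679 \right)} - 282804}{h{\left(350 \right)} + 250521} = \frac{-484 - 282804}{\left(-664 - 9800 + 8 \cdot 350^{2}\right) + 250521} = - \frac{283288}{\left(-664 - 9800 + 8 \cdot 122500\right) + 250521} = - \frac{283288}{\left(-664 - 9800 + 980000\right) + 250521} = - \frac{283288}{969536 + 250521} = - \frac{283288}{1220057}$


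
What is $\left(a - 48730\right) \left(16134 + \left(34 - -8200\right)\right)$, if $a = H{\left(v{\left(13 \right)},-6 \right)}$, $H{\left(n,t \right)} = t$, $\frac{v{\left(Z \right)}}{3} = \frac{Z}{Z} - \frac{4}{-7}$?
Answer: $-1187598848$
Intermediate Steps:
$v{\left(Z \right)} = \frac{33}{7}$ ($v{\left(Z \right)} = 3 \left(\frac{Z}{Z} - \frac{4}{-7}\right) = 3 \left(1 - - \frac{4}{7}\right) = 3 \left(1 + \frac{4}{7}\right) = 3 \cdot \frac{11}{7} = \frac{33}{7}$)
$a = -6$
$\left(a - 48730\right) \left(16134 + \left(34 - -8200\right)\right) = \left(-6 - 48730\right) \left(16134 + \left(34 - -8200\right)\right) = - 48736 \left(16134 + \left(34 + 8200\right)\right) = - 48736 \left(16134 + 8234\right) = \left(-48736\right) 24368 = -1187598848$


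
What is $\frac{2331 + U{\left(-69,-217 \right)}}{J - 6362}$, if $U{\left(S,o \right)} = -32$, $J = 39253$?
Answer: $\frac{2299}{32891} \approx 0.069898$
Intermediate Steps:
$\frac{2331 + U{\left(-69,-217 \right)}}{J - 6362} = \frac{2331 - 32}{39253 - 6362} = \frac{2299}{32891}$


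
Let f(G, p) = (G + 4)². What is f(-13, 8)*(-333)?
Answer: -26973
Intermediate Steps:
f(G, p) = (4 + G)²
f(-13, 8)*(-333) = (4 - 13)²*(-333) = (-9)²*(-333) = 81*(-333) = -26973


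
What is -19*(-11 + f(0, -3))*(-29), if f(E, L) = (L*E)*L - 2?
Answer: -7163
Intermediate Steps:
f(E, L) = -2 + E*L² (f(E, L) = (E*L)*L - 2 = E*L² - 2 = -2 + E*L²)
-19*(-11 + f(0, -3))*(-29) = -19*(-11 + (-2 + 0*(-3)²))*(-29) = -19*(-11 + (-2 + 0*9))*(-29) = -19*(-11 + (-2 + 0))*(-29) = -19*(-11 - 2)*(-29) = -(-247)*(-29) = -19*377 = -7163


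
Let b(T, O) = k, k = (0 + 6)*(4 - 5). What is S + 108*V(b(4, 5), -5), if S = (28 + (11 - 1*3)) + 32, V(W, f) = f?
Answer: -472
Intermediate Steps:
k = -6 (k = 6*(-1) = -6)
b(T, O) = -6
S = 68 (S = (28 + (11 - 3)) + 32 = (28 + 8) + 32 = 36 + 32 = 68)
S + 108*V(b(4, 5), -5) = 68 + 108*(-5) = 68 - 540 = -472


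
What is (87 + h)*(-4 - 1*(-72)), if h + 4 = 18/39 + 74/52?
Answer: 75038/13 ≈ 5772.2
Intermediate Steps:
h = -55/26 (h = -4 + (18/39 + 74/52) = -4 + (18*(1/39) + 74*(1/52)) = -4 + (6/13 + 37/26) = -4 + 49/26 = -55/26 ≈ -2.1154)
(87 + h)*(-4 - 1*(-72)) = (87 - 55/26)*(-4 - 1*(-72)) = 2207*(-4 + 72)/26 = (2207/26)*68 = 75038/13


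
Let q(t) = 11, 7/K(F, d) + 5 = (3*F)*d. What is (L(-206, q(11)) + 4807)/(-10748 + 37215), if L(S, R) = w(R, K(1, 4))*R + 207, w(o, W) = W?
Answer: 5025/26467 ≈ 0.18986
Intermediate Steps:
K(F, d) = 7/(-5 + 3*F*d) (K(F, d) = 7/(-5 + (3*F)*d) = 7/(-5 + 3*F*d))
L(S, R) = 207 + R (L(S, R) = (7/(-5 + 3*1*4))*R + 207 = (7/(-5 + 12))*R + 207 = (7/7)*R + 207 = (7*(1/7))*R + 207 = 1*R + 207 = R + 207 = 207 + R)
(L(-206, q(11)) + 4807)/(-10748 + 37215) = ((207 + 11) + 4807)/(-10748 + 37215) = (218 + 4807)/26467 = 5025*(1/26467) = 5025/26467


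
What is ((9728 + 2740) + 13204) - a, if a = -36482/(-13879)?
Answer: 356265206/13879 ≈ 25669.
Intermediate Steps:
a = 36482/13879 (a = -36482*(-1/13879) = 36482/13879 ≈ 2.6286)
((9728 + 2740) + 13204) - a = ((9728 + 2740) + 13204) - 1*36482/13879 = (12468 + 13204) - 36482/13879 = 25672 - 36482/13879 = 356265206/13879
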